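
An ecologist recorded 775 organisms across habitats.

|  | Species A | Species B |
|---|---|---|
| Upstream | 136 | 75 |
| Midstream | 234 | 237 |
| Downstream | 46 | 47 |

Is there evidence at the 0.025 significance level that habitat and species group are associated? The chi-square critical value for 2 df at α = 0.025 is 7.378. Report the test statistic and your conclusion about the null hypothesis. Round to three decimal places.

Row totals: 211, 471, 93. Column totals: 416, 359. Grand total N = 775.
Expected counts (row total × column total / N):
  Upstream, Species A: 211×416/775 = 113.2594
  Upstream, Species B: 211×359/775 = 97.7406
  Midstream, Species A: 471×416/775 = 252.8206
  Midstream, Species B: 471×359/775 = 218.1794
  Downstream, Species A: 93×416/775 = 49.9200
  Downstream, Species B: 93×359/775 = 43.0800
Contributions (O − E)²/E:
  (136 − 113.2594)²/113.2594 = 4.5659
  (75 − 97.7406)²/97.7406 = 5.2909
  (234 − 252.8206)²/252.8206 = 1.4011
  (237 − 218.1794)²/218.1794 = 1.6235
  (46 − 49.9200)²/49.9200 = 0.3078
  (47 − 43.0800)²/43.0800 = 0.3567
χ² = 4.5659 + 5.2909 + 1.4011 + 1.6235 + 0.3078 + 0.3567 = 13.546
df = (3−1)(2−1) = 2. Since 13.546 > 7.378, reject the null hypothesis of independence at α = 0.025.

13.546; reject H₀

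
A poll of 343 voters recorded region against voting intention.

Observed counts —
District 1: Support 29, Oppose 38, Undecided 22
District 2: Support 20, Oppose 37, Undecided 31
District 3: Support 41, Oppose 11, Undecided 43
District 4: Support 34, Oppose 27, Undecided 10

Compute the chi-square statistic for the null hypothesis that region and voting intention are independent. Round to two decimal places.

Row totals: 89, 88, 95, 71. Column totals: 124, 113, 106. Grand total N = 343.
Expected counts (row total × column total / N):
  District 1, Support: 89×124/343 = 32.175
  District 1, Oppose: 89×113/343 = 29.321
  District 1, Undecided: 89×106/343 = 27.504
  District 2, Support: 88×124/343 = 31.813
  District 2, Oppose: 88×113/343 = 28.991
  District 2, Undecided: 88×106/343 = 27.195
  District 3, Support: 95×124/343 = 34.344
  District 3, Oppose: 95×113/343 = 31.297
  District 3, Undecided: 95×106/343 = 29.359
  District 4, Support: 71×124/343 = 25.668
  District 4, Oppose: 71×113/343 = 23.391
  District 4, Undecided: 71×106/343 = 21.942
Contributions (O − E)²/E:
  (29 − 32.175)²/32.175 = 0.3133
  (38 − 29.321)²/29.321 = 2.5690
  (22 − 27.504)²/27.504 = 1.1014
  (20 − 31.813)²/31.813 = 4.3865
  (37 − 28.991)²/28.991 = 2.2126
  (31 − 27.195)²/27.195 = 0.5324
  (41 − 34.344)²/34.344 = 1.2900
  (11 − 31.297)²/31.297 = 13.1632
  (43 − 29.359)²/29.359 = 6.3380
  (34 − 25.668)²/25.668 = 2.7046
  (27 − 23.391)²/23.391 = 0.5568
  (10 − 21.942)²/21.942 = 6.4995
χ² = 0.3133 + 2.5690 + 1.1014 + 4.3865 + 2.2126 + 0.5324 + 1.2900 + 13.1632 + 6.3380 + 2.7046 + 0.5568 + 6.4995 = 41.67

41.67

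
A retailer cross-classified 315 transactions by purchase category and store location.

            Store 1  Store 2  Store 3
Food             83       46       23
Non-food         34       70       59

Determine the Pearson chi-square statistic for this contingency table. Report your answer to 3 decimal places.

40.958

Row totals: 152, 163. Column totals: 117, 116, 82. Grand total N = 315.
Expected counts (row total × column total / N):
  Food, Store 1: 152×117/315 = 56.4571
  Food, Store 2: 152×116/315 = 55.9746
  Food, Store 3: 152×82/315 = 39.5683
  Non-food, Store 1: 163×117/315 = 60.5429
  Non-food, Store 2: 163×116/315 = 60.0254
  Non-food, Store 3: 163×82/315 = 42.4317
Contributions (O − E)²/E:
  (83 − 56.4571)²/56.4571 = 12.4790
  (46 − 55.9746)²/55.9746 = 1.7775
  (23 − 39.5683)²/39.5683 = 6.9376
  (34 − 60.5429)²/60.5429 = 11.6368
  (70 − 60.0254)²/60.0254 = 1.6575
  (59 − 42.4317)²/42.4317 = 6.4694
χ² = 12.4790 + 1.7775 + 6.9376 + 11.6368 + 1.6575 + 6.4694 = 40.958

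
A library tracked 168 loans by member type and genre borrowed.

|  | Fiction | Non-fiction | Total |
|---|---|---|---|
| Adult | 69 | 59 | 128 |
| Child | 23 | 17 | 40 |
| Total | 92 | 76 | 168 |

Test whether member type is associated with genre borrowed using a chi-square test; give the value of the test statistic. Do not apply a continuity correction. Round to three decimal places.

Grand total N = 168.
Expected counts (row total × column total / N):
  Adult, Fiction: 128×92/168 = 70.0952
  Adult, Non-fiction: 128×76/168 = 57.9048
  Child, Fiction: 40×92/168 = 21.9048
  Child, Non-fiction: 40×76/168 = 18.0952
Contributions (O − E)²/E:
  (69 − 70.0952)²/70.0952 = 0.0171
  (59 − 57.9048)²/57.9048 = 0.0207
  (23 − 21.9048)²/21.9048 = 0.0548
  (17 − 18.0952)²/18.0952 = 0.0663
χ² = 0.0171 + 0.0207 + 0.0548 + 0.0663 = 0.159

0.159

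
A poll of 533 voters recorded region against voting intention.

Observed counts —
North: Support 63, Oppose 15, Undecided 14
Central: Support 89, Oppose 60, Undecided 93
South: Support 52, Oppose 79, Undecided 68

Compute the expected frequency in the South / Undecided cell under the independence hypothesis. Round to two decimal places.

65.34

Row total (South) = 199; column total (Undecided) = 175; grand total N = 533.
Expected count = (row total × column total) / N = 199 × 175 / 533 = 65.34.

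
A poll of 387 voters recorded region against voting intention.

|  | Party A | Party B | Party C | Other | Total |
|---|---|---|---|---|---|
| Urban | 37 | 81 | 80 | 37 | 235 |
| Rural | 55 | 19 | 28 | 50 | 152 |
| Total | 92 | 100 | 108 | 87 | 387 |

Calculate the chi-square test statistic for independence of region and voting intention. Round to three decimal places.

53.606

Grand total N = 387.
Expected counts (row total × column total / N):
  Urban, Party A: 235×92/387 = 55.8656
  Urban, Party B: 235×100/387 = 60.7235
  Urban, Party C: 235×108/387 = 65.5814
  Urban, Other: 235×87/387 = 52.8295
  Rural, Party A: 152×92/387 = 36.1344
  Rural, Party B: 152×100/387 = 39.2765
  Rural, Party C: 152×108/387 = 42.4186
  Rural, Other: 152×87/387 = 34.1705
Contributions (O − E)²/E:
  (37 − 55.8656)²/55.8656 = 6.3708
  (81 − 60.7235)²/60.7235 = 6.7706
  (80 − 65.5814)²/65.5814 = 3.1700
  (37 − 52.8295)²/52.8295 = 4.7431
  (55 − 36.1344)²/36.1344 = 9.8496
  (19 − 39.2765)²/39.2765 = 10.4677
  (28 − 42.4186)²/42.4186 = 4.9011
  (50 − 34.1705)²/34.1705 = 7.3330
χ² = 6.3708 + 6.7706 + 3.1700 + 4.7431 + 9.8496 + 10.4677 + 4.9011 + 7.3330 = 53.606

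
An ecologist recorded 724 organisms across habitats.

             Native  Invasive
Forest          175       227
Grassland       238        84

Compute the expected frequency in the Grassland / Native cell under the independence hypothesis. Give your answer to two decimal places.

183.68

Row total (Grassland) = 322; column total (Native) = 413; grand total N = 724.
Expected count = (row total × column total) / N = 322 × 413 / 724 = 183.68.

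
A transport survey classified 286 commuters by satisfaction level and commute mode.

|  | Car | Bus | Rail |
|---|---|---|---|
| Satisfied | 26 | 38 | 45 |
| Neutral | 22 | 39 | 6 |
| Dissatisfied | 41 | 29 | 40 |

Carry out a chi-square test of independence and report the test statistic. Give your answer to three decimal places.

29.665

Row totals: 109, 67, 110. Column totals: 89, 106, 91. Grand total N = 286.
Expected counts (row total × column total / N):
  Satisfied, Car: 109×89/286 = 33.9196
  Satisfied, Bus: 109×106/286 = 40.3986
  Satisfied, Rail: 109×91/286 = 34.6818
  Neutral, Car: 67×89/286 = 20.8497
  Neutral, Bus: 67×106/286 = 24.8322
  Neutral, Rail: 67×91/286 = 21.3182
  Dissatisfied, Car: 110×89/286 = 34.2308
  Dissatisfied, Bus: 110×106/286 = 40.7692
  Dissatisfied, Rail: 110×91/286 = 35.0000
Contributions (O − E)²/E:
  (26 − 33.9196)²/33.9196 = 1.8491
  (38 − 40.3986)²/40.3986 = 0.1424
  (45 − 34.6818)²/34.6818 = 3.0698
  (22 − 20.8497)²/20.8497 = 0.0635
  (39 − 24.8322)²/24.8322 = 8.0833
  (6 − 21.3182)²/21.3182 = 11.0069
  (41 − 34.2308)²/34.2308 = 1.3386
  (29 − 40.7692)²/40.7692 = 3.3975
  (40 − 35.0000)²/35.0000 = 0.7143
χ² = 1.8491 + 0.1424 + 3.0698 + 0.0635 + 8.0833 + 11.0069 + 1.3386 + 3.3975 + 0.7143 = 29.665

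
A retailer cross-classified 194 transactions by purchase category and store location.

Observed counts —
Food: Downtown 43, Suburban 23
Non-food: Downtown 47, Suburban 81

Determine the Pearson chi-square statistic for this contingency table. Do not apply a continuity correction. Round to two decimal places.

14.16

Row totals: 66, 128. Column totals: 90, 104. Grand total N = 194.
Expected counts (row total × column total / N):
  Food, Downtown: 66×90/194 = 30.6186
  Food, Suburban: 66×104/194 = 35.3814
  Non-food, Downtown: 128×90/194 = 59.3814
  Non-food, Suburban: 128×104/194 = 68.6186
Contributions (O − E)²/E:
  (43 − 30.6186)²/30.6186 = 5.0067
  (23 − 35.3814)²/35.3814 = 4.3328
  (47 − 59.3814)²/59.3814 = 2.5816
  (81 − 68.6186)²/68.6186 = 2.2341
χ² = 5.0067 + 4.3328 + 2.5816 + 2.2341 = 14.16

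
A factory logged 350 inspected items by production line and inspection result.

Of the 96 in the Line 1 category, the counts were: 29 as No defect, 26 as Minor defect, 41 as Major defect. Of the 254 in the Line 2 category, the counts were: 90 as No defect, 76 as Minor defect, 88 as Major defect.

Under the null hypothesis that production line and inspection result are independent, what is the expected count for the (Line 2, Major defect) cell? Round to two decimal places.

Row total (Line 2) = 254; column total (Major defect) = 129; grand total N = 350.
Expected count = (row total × column total) / N = 254 × 129 / 350 = 93.62.

93.62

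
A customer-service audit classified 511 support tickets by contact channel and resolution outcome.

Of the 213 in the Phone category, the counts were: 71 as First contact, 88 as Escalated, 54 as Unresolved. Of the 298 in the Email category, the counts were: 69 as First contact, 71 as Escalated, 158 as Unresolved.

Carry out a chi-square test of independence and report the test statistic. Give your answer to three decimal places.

39.828

Row totals: 213, 298. Column totals: 140, 159, 212. Grand total N = 511.
Expected counts (row total × column total / N):
  Phone, First contact: 213×140/511 = 58.3562
  Phone, Escalated: 213×159/511 = 66.2759
  Phone, Unresolved: 213×212/511 = 88.3679
  Email, First contact: 298×140/511 = 81.6438
  Email, Escalated: 298×159/511 = 92.7241
  Email, Unresolved: 298×212/511 = 123.6321
Contributions (O − E)²/E:
  (71 − 58.3562)²/58.3562 = 2.7395
  (88 − 66.2759)²/66.2759 = 7.1208
  (54 − 88.3679)²/88.3679 = 13.3663
  (69 − 81.6438)²/81.6438 = 1.9581
  (71 − 92.7241)²/92.7241 = 5.0897
  (158 − 123.6321)²/123.6321 = 9.5538
χ² = 2.7395 + 7.1208 + 13.3663 + 1.9581 + 5.0897 + 9.5538 = 39.828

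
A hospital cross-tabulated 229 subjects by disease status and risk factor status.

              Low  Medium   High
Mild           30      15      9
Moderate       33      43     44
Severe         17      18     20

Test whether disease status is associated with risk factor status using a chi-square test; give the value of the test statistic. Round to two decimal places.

14.59

Row totals: 54, 120, 55. Column totals: 80, 76, 73. Grand total N = 229.
Expected counts (row total × column total / N):
  Mild, Low: 54×80/229 = 18.865
  Mild, Medium: 54×76/229 = 17.921
  Mild, High: 54×73/229 = 17.214
  Moderate, Low: 120×80/229 = 41.921
  Moderate, Medium: 120×76/229 = 39.825
  Moderate, High: 120×73/229 = 38.253
  Severe, Low: 55×80/229 = 19.214
  Severe, Medium: 55×76/229 = 18.253
  Severe, High: 55×73/229 = 17.533
Contributions (O − E)²/E:
  (30 − 18.865)²/18.865 = 6.5724
  (15 − 17.921)²/17.921 = 0.4761
  (9 − 17.214)²/17.214 = 3.9195
  (33 − 41.921)²/41.921 = 1.8984
  (43 − 39.825)²/39.825 = 0.2531
  (44 − 38.253)²/38.253 = 0.8634
  (17 − 19.214)²/19.214 = 0.2551
  (18 − 18.253)²/18.253 = 0.0035
  (20 − 17.533)²/17.533 = 0.3471
χ² = 6.5724 + 0.4761 + 3.9195 + 1.8984 + 0.2531 + 0.8634 + 0.2551 + 0.0035 + 0.3471 = 14.59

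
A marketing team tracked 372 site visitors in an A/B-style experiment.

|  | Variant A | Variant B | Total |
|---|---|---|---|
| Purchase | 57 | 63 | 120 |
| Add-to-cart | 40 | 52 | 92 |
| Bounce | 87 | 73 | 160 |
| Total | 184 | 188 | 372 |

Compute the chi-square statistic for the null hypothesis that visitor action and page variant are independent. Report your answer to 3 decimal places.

3.048

Grand total N = 372.
Expected counts (row total × column total / N):
  Purchase, Variant A: 120×184/372 = 59.3548
  Purchase, Variant B: 120×188/372 = 60.6452
  Add-to-cart, Variant A: 92×184/372 = 45.5054
  Add-to-cart, Variant B: 92×188/372 = 46.4946
  Bounce, Variant A: 160×184/372 = 79.1398
  Bounce, Variant B: 160×188/372 = 80.8602
Contributions (O − E)²/E:
  (57 − 59.3548)²/59.3548 = 0.0934
  (63 − 60.6452)²/60.6452 = 0.0914
  (40 − 45.5054)²/45.5054 = 0.6661
  (52 − 46.4946)²/46.4946 = 0.6519
  (87 − 79.1398)²/79.1398 = 0.7807
  (73 − 80.8602)²/80.8602 = 0.7641
χ² = 0.0934 + 0.0914 + 0.6661 + 0.6519 + 0.7807 + 0.7641 = 3.048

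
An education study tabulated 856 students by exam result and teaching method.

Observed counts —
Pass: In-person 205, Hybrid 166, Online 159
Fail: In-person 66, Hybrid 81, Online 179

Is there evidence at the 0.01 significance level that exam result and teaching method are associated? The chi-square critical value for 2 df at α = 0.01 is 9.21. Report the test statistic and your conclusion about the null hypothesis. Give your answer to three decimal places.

56.311; reject H₀

Row totals: 530, 326. Column totals: 271, 247, 338. Grand total N = 856.
Expected counts (row total × column total / N):
  Pass, In-person: 530×271/856 = 167.7921
  Pass, Hybrid: 530×247/856 = 152.9322
  Pass, Online: 530×338/856 = 209.2757
  Fail, In-person: 326×271/856 = 103.2079
  Fail, Hybrid: 326×247/856 = 94.0678
  Fail, Online: 326×338/856 = 128.7243
Contributions (O − E)²/E:
  (205 − 167.7921)²/167.7921 = 8.2509
  (166 − 152.9322)²/152.9322 = 1.1166
  (159 − 209.2757)²/209.2757 = 12.0781
  (66 − 103.2079)²/103.2079 = 13.4140
  (81 − 94.0678)²/94.0678 = 1.8154
  (179 − 128.7243)²/128.7243 = 19.6361
χ² = 8.2509 + 1.1166 + 12.0781 + 13.4140 + 1.8154 + 19.6361 = 56.311
df = (2−1)(3−1) = 2. Since 56.311 > 9.21, reject the null hypothesis of independence at α = 0.01.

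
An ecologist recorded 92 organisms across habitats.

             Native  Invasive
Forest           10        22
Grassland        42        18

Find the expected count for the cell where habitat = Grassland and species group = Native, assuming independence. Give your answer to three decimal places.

33.913

Row total (Grassland) = 60; column total (Native) = 52; grand total N = 92.
Expected count = (row total × column total) / N = 60 × 52 / 92 = 33.913.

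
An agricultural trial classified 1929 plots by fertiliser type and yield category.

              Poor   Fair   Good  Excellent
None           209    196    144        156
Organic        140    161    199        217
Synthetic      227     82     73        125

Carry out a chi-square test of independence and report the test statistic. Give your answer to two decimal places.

Row totals: 705, 717, 507. Column totals: 576, 439, 416, 498. Grand total N = 1929.
Expected counts (row total × column total / N):
  None, Poor: 705×576/1929 = 210.513
  None, Fair: 705×439/1929 = 160.443
  None, Good: 705×416/1929 = 152.037
  None, Excellent: 705×498/1929 = 182.006
  Organic, Poor: 717×576/1929 = 214.096
  Organic, Fair: 717×439/1929 = 163.174
  Organic, Good: 717×416/1929 = 154.625
  Organic, Excellent: 717×498/1929 = 185.104
  Synthetic, Poor: 507×576/1929 = 151.390
  Synthetic, Fair: 507×439/1929 = 115.383
  Synthetic, Good: 507×416/1929 = 109.337
  Synthetic, Excellent: 507×498/1929 = 130.890
Contributions (O − E)²/E:
  (209 − 210.513)²/210.513 = 0.0109
  (196 − 160.443)²/160.443 = 7.8801
  (144 − 152.037)²/152.037 = 0.4249
  (156 − 182.006)²/182.006 = 3.7159
  (140 − 214.096)²/214.096 = 25.6437
  (161 − 163.174)²/163.174 = 0.0290
  (199 − 154.625)²/154.625 = 12.7349
  (217 − 185.104)²/185.104 = 5.4961
  (227 − 151.390)²/151.390 = 37.7625
  (82 − 115.383)²/115.383 = 9.6585
  (73 − 109.337)²/109.337 = 12.0762
  (125 − 130.890)²/130.890 = 0.2650
χ² = 0.0109 + 7.8801 + 0.4249 + 3.7159 + 25.6437 + 0.0290 + 12.7349 + 5.4961 + 37.7625 + 9.6585 + 12.0762 + 0.2650 = 115.70

115.70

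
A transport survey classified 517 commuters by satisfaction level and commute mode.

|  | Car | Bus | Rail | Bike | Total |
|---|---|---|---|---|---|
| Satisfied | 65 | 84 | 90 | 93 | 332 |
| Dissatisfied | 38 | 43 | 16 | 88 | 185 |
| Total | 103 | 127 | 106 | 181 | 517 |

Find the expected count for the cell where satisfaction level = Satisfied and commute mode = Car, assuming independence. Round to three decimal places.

66.143

Row total (Satisfied) = 332; column total (Car) = 103; grand total N = 517.
Expected count = (row total × column total) / N = 332 × 103 / 517 = 66.143.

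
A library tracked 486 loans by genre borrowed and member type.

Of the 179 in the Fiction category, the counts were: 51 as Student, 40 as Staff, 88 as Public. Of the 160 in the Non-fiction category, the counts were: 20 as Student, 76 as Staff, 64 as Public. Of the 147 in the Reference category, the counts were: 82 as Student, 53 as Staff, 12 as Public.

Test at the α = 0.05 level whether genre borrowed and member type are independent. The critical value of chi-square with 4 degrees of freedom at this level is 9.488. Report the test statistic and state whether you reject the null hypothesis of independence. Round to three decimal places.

104.837; reject H₀

Row totals: 179, 160, 147. Column totals: 153, 169, 164. Grand total N = 486.
Expected counts (row total × column total / N):
  Fiction, Student: 179×153/486 = 56.35185
  Fiction, Staff: 179×169/486 = 62.24486
  Fiction, Public: 179×164/486 = 60.40329
  Non-fiction, Student: 160×153/486 = 50.37037
  Non-fiction, Staff: 160×169/486 = 55.63786
  Non-fiction, Public: 160×164/486 = 53.99177
  Reference, Student: 147×153/486 = 46.27778
  Reference, Staff: 147×169/486 = 51.11728
  Reference, Public: 147×164/486 = 49.60494
Contributions (O − E)²/E:
  (51 − 56.35185)²/56.35185 = 0.5083
  (40 − 62.24486)²/62.24486 = 7.9498
  (88 − 60.40329)²/60.40329 = 12.6082
  (20 − 50.37037)²/50.37037 = 18.3115
  (76 − 55.63786)²/55.63786 = 7.4521
  (64 − 53.99177)²/53.99177 = 1.8552
  (82 − 46.27778)²/46.27778 = 27.5743
  (53 − 51.11728)²/51.11728 = 0.0693
  (12 − 49.60494)²/49.60494 = 28.5079
χ² = 0.5083 + 7.9498 + 12.6082 + 18.3115 + 7.4521 + 1.8552 + 27.5743 + 0.0693 + 28.5079 = 104.837
df = (3−1)(3−1) = 4. Since 104.837 > 9.488, reject the null hypothesis of independence at α = 0.05.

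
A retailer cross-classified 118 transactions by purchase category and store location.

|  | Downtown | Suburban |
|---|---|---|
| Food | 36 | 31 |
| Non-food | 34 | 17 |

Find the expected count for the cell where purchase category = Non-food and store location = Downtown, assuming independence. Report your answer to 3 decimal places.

30.254

Row total (Non-food) = 51; column total (Downtown) = 70; grand total N = 118.
Expected count = (row total × column total) / N = 51 × 70 / 118 = 30.254.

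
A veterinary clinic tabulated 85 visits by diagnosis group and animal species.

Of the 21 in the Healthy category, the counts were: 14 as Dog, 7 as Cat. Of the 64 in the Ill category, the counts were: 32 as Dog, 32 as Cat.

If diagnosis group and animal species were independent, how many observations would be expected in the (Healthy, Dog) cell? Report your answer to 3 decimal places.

Row total (Healthy) = 21; column total (Dog) = 46; grand total N = 85.
Expected count = (row total × column total) / N = 21 × 46 / 85 = 11.365.

11.365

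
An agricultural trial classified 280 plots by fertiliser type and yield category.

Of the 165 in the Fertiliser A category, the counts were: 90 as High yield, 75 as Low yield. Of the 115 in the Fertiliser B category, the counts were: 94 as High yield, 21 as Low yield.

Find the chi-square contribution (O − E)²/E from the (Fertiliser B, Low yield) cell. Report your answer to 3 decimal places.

Row total (Fertiliser B) = 115; column total (Low yield) = 96; N = 280.
Expected count E = 115 × 96 / 280 = 39.4286.
Contribution = (O − E)²/E = (21 − 39.4286)² / 39.4286 = 8.613.

8.613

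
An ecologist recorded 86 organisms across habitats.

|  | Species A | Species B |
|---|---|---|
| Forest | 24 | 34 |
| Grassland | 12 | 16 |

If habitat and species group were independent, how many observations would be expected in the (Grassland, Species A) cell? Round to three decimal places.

11.721

Row total (Grassland) = 28; column total (Species A) = 36; grand total N = 86.
Expected count = (row total × column total) / N = 28 × 36 / 86 = 11.721.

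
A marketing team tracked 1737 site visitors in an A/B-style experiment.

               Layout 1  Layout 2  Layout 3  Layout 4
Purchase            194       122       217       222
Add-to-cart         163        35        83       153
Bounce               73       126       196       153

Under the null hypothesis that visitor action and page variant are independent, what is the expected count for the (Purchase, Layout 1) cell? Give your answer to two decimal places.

186.90

Row total (Purchase) = 755; column total (Layout 1) = 430; grand total N = 1737.
Expected count = (row total × column total) / N = 755 × 430 / 1737 = 186.90.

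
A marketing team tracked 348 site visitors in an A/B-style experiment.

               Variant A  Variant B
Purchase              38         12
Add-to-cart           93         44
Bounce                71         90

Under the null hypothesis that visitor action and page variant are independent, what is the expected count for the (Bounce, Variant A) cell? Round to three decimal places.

Row total (Bounce) = 161; column total (Variant A) = 202; grand total N = 348.
Expected count = (row total × column total) / N = 161 × 202 / 348 = 93.454.

93.454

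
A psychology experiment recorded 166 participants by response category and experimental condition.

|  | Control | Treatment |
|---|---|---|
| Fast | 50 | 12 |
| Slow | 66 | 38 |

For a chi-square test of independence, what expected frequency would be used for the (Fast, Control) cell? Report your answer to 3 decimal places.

43.325

Row total (Fast) = 62; column total (Control) = 116; grand total N = 166.
Expected count = (row total × column total) / N = 62 × 116 / 166 = 43.325.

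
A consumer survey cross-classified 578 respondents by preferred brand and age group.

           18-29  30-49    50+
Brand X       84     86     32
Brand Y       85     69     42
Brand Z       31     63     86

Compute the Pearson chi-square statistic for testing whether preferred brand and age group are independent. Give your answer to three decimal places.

64.114

Row totals: 202, 196, 180. Column totals: 200, 218, 160. Grand total N = 578.
Expected counts (row total × column total / N):
  Brand X, 18-29: 202×200/578 = 69.8962
  Brand X, 30-49: 202×218/578 = 76.1869
  Brand X, 50+: 202×160/578 = 55.9170
  Brand Y, 18-29: 196×200/578 = 67.8201
  Brand Y, 30-49: 196×218/578 = 73.9239
  Brand Y, 50+: 196×160/578 = 54.2561
  Brand Z, 18-29: 180×200/578 = 62.2837
  Brand Z, 30-49: 180×218/578 = 67.8893
  Brand Z, 50+: 180×160/578 = 49.8270
Contributions (O − E)²/E:
  (84 − 69.8962)²/69.8962 = 2.8459
  (86 − 76.1869)²/76.1869 = 1.2640
  (32 − 55.9170)²/55.9170 = 10.2299
  (85 − 67.8201)²/67.8201 = 4.3519
  (69 − 73.9239)²/73.9239 = 0.3280
  (42 − 54.2561)²/54.2561 = 2.7686
  (31 − 62.2837)²/62.2837 = 15.7131
  (63 − 67.8893)²/67.8893 = 0.3521
  (86 − 49.8270)²/49.8270 = 26.2606
χ² = 2.8459 + 1.2640 + 10.2299 + 4.3519 + 0.3280 + 2.7686 + 15.7131 + 0.3521 + 26.2606 = 64.114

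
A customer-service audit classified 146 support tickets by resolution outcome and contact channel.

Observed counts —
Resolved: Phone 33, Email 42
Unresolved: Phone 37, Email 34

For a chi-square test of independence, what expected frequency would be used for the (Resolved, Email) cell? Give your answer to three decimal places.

Row total (Resolved) = 75; column total (Email) = 76; grand total N = 146.
Expected count = (row total × column total) / N = 75 × 76 / 146 = 39.041.

39.041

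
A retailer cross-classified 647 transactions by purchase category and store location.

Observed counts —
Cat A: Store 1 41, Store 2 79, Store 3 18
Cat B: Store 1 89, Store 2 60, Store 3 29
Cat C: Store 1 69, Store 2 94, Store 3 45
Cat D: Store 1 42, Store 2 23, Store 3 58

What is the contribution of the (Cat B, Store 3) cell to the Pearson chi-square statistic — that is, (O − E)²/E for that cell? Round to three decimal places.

3.647

Row total (Cat B) = 178; column total (Store 3) = 150; N = 647.
Expected count E = 178 × 150 / 647 = 41.2674.
Contribution = (O − E)²/E = (29 − 41.2674)² / 41.2674 = 3.647.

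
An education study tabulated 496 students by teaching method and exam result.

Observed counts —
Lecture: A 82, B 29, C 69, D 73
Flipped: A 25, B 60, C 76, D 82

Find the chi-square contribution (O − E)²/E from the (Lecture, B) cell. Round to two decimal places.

Row total (Lecture) = 253; column total (B) = 89; N = 496.
Expected count E = 253 × 89 / 496 = 45.397.
Contribution = (O − E)²/E = (29 − 45.397)² / 45.397 = 5.92.

5.92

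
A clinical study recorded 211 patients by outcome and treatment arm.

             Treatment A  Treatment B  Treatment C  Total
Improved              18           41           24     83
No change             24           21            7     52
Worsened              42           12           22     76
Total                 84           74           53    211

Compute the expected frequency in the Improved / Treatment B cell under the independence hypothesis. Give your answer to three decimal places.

Row total (Improved) = 83; column total (Treatment B) = 74; grand total N = 211.
Expected count = (row total × column total) / N = 83 × 74 / 211 = 29.109.

29.109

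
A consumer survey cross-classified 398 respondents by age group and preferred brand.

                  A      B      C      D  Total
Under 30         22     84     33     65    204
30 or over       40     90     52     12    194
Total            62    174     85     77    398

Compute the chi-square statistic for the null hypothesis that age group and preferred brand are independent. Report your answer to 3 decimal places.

45.938

Grand total N = 398.
Expected counts (row total × column total / N):
  Under 30, A: 204×62/398 = 31.7789
  Under 30, B: 204×174/398 = 89.1859
  Under 30, C: 204×85/398 = 43.5678
  Under 30, D: 204×77/398 = 39.4673
  30 or over, A: 194×62/398 = 30.2211
  30 or over, B: 194×174/398 = 84.8141
  30 or over, C: 194×85/398 = 41.4322
  30 or over, D: 194×77/398 = 37.5327
Contributions (O − E)²/E:
  (22 − 31.7789)²/31.7789 = 3.0091
  (84 − 89.1859)²/89.1859 = 0.3015
  (33 − 43.5678)²/43.5678 = 2.5633
  (65 − 39.4673)²/39.4673 = 16.5179
  (40 − 30.2211)²/30.2211 = 3.1642
  (90 − 84.8141)²/84.8141 = 0.3171
  (52 − 41.4322)²/41.4322 = 2.6954
  (12 − 37.5327)²/37.5327 = 17.3694
χ² = 3.0091 + 0.3015 + 2.5633 + 16.5179 + 3.1642 + 0.3171 + 2.6954 + 17.3694 = 45.938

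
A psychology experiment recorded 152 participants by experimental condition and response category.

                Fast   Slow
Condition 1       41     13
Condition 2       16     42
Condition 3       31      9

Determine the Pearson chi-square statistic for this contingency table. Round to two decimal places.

35.37

Row totals: 54, 58, 40. Column totals: 88, 64. Grand total N = 152.
Expected counts (row total × column total / N):
  Condition 1, Fast: 54×88/152 = 31.263
  Condition 1, Slow: 54×64/152 = 22.737
  Condition 2, Fast: 58×88/152 = 33.579
  Condition 2, Slow: 58×64/152 = 24.421
  Condition 3, Fast: 40×88/152 = 23.158
  Condition 3, Slow: 40×64/152 = 16.842
Contributions (O − E)²/E:
  (41 − 31.263)²/31.263 = 3.0326
  (13 − 22.737)²/22.737 = 4.1698
  (16 − 33.579)²/33.579 = 9.2028
  (42 − 24.421)²/24.421 = 12.6539
  (31 − 23.158)²/23.158 = 2.6555
  (9 − 16.842)²/16.842 = 3.6514
χ² = 3.0326 + 4.1698 + 9.2028 + 12.6539 + 2.6555 + 3.6514 = 35.37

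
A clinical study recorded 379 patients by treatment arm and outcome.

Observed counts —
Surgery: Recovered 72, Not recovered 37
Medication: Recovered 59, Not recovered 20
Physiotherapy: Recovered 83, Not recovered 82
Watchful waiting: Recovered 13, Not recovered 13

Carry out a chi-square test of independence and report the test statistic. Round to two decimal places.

Row totals: 109, 79, 165, 26. Column totals: 227, 152. Grand total N = 379.
Expected counts (row total × column total / N):
  Surgery, Recovered: 109×227/379 = 65.2850
  Surgery, Not recovered: 109×152/379 = 43.7150
  Medication, Recovered: 79×227/379 = 47.3166
  Medication, Not recovered: 79×152/379 = 31.6834
  Physiotherapy, Recovered: 165×227/379 = 98.8259
  Physiotherapy, Not recovered: 165×152/379 = 66.1741
  Watchful waiting, Recovered: 26×227/379 = 15.5726
  Watchful waiting, Not recovered: 26×152/379 = 10.4274
Contributions (O − E)²/E:
  (72 − 65.2850)²/65.2850 = 0.6907
  (37 − 43.7150)²/43.7150 = 1.0315
  (59 − 47.3166)²/47.3166 = 2.8849
  (20 − 31.6834)²/31.6834 = 4.3083
  (83 − 98.8259)²/98.8259 = 2.5343
  (82 − 66.1741)²/66.1741 = 3.7849
  (13 − 15.5726)²/15.5726 = 0.4250
  (13 − 10.4274)²/10.4274 = 0.6347
χ² = 0.6907 + 1.0315 + 2.8849 + 4.3083 + 2.5343 + 3.7849 + 0.4250 + 0.6347 = 16.29

16.29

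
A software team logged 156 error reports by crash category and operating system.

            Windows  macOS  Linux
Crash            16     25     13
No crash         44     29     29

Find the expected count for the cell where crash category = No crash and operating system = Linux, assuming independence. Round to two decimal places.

Row total (No crash) = 102; column total (Linux) = 42; grand total N = 156.
Expected count = (row total × column total) / N = 102 × 42 / 156 = 27.46.

27.46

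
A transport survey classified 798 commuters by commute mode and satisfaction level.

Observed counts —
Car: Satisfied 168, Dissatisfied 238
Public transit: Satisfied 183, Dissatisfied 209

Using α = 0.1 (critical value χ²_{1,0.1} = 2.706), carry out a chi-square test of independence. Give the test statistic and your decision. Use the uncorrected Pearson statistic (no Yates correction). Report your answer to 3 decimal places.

Row totals: 406, 392. Column totals: 351, 447. Grand total N = 798.
Expected counts (row total × column total / N):
  Car, Satisfied: 406×351/798 = 178.5789
  Car, Dissatisfied: 406×447/798 = 227.4211
  Public transit, Satisfied: 392×351/798 = 172.4211
  Public transit, Dissatisfied: 392×447/798 = 219.5789
Contributions (O − E)²/E:
  (168 − 178.5789)²/178.5789 = 0.6267
  (238 − 227.4211)²/227.4211 = 0.4921
  (183 − 172.4211)²/172.4211 = 0.6491
  (209 − 219.5789)²/219.5789 = 0.5097
χ² = 0.6267 + 0.4921 + 0.6491 + 0.5097 = 2.278
df = (2−1)(2−1) = 1. Since 2.278 < 2.706, fail to reject the null hypothesis of independence at α = 0.1.

2.278; fail to reject H₀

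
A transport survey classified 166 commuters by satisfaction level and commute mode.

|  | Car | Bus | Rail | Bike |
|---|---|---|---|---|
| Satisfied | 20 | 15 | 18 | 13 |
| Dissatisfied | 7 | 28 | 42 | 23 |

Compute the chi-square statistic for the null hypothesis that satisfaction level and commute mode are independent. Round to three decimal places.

16.287

Row totals: 66, 100. Column totals: 27, 43, 60, 36. Grand total N = 166.
Expected counts (row total × column total / N):
  Satisfied, Car: 66×27/166 = 10.73494
  Satisfied, Bus: 66×43/166 = 17.09639
  Satisfied, Rail: 66×60/166 = 23.85542
  Satisfied, Bike: 66×36/166 = 14.31325
  Dissatisfied, Car: 100×27/166 = 16.26506
  Dissatisfied, Bus: 100×43/166 = 25.90361
  Dissatisfied, Rail: 100×60/166 = 36.14458
  Dissatisfied, Bike: 100×36/166 = 21.68675
Contributions (O − E)²/E:
  (20 − 10.73494)²/10.73494 = 7.9964
  (15 − 17.09639)²/17.09639 = 0.2571
  (18 − 23.85542)²/23.85542 = 1.4372
  (13 − 14.31325)²/14.31325 = 0.1205
  (7 − 16.26506)²/16.26506 = 5.2777
  (28 − 25.90361)²/25.90361 = 0.1697
  (42 − 36.14458)²/36.14458 = 0.9486
  (23 − 21.68675)²/21.68675 = 0.0795
χ² = 7.9964 + 0.2571 + 1.4372 + 0.1205 + 5.2777 + 0.1697 + 0.9486 + 0.0795 = 16.287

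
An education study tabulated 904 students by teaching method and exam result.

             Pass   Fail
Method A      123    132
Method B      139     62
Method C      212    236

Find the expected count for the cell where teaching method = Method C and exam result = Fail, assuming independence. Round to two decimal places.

Row total (Method C) = 448; column total (Fail) = 430; grand total N = 904.
Expected count = (row total × column total) / N = 448 × 430 / 904 = 213.10.

213.10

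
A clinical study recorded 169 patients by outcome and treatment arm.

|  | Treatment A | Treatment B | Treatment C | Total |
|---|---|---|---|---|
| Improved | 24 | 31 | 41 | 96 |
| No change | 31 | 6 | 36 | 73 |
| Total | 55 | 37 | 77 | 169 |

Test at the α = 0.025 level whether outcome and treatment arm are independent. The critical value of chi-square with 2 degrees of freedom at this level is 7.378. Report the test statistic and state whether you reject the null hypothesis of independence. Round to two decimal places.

Grand total N = 169.
Expected counts (row total × column total / N):
  Improved, Treatment A: 96×55/169 = 31.243
  Improved, Treatment B: 96×37/169 = 21.018
  Improved, Treatment C: 96×77/169 = 43.740
  No change, Treatment A: 73×55/169 = 23.757
  No change, Treatment B: 73×37/169 = 15.982
  No change, Treatment C: 73×77/169 = 33.260
Contributions (O − E)²/E:
  (24 − 31.243)²/31.243 = 1.6791
  (31 − 21.018)²/21.018 = 4.7407
  (41 − 43.740)²/43.740 = 0.1716
  (31 − 23.757)²/23.757 = 2.2082
  (6 − 15.982)²/15.982 = 6.2345
  (36 − 33.260)²/33.260 = 0.2257
χ² = 1.6791 + 4.7407 + 0.1716 + 2.2082 + 6.2345 + 0.2257 = 15.26
df = (2−1)(3−1) = 2. Since 15.26 > 7.378, reject the null hypothesis of independence at α = 0.025.

15.26; reject H₀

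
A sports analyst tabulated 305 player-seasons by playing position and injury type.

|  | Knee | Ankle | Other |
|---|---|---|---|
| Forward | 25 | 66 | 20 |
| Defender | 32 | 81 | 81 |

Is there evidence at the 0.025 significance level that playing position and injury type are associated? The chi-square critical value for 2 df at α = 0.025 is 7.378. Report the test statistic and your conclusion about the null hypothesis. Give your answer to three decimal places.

17.976; reject H₀

Row totals: 111, 194. Column totals: 57, 147, 101. Grand total N = 305.
Expected counts (row total × column total / N):
  Forward, Knee: 111×57/305 = 20.7443
  Forward, Ankle: 111×147/305 = 53.4984
  Forward, Other: 111×101/305 = 36.7574
  Defender, Knee: 194×57/305 = 36.2557
  Defender, Ankle: 194×147/305 = 93.5016
  Defender, Other: 194×101/305 = 64.2426
Contributions (O − E)²/E:
  (25 − 20.7443)²/20.7443 = 0.8731
  (66 − 53.4984)²/53.4984 = 2.9214
  (20 − 36.7574)²/36.7574 = 7.6396
  (32 − 36.2557)²/36.2557 = 0.4995
  (81 − 93.5016)²/93.5016 = 1.6715
  (81 − 64.2426)²/64.2426 = 4.3711
χ² = 0.8731 + 2.9214 + 7.6396 + 0.4995 + 1.6715 + 4.3711 = 17.976
df = (2−1)(3−1) = 2. Since 17.976 > 7.378, reject the null hypothesis of independence at α = 0.025.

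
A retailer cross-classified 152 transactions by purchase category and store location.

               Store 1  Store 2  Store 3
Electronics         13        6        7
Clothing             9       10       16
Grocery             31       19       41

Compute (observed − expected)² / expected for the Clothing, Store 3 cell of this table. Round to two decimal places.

0.11

Row total (Clothing) = 35; column total (Store 3) = 64; N = 152.
Expected count E = 35 × 64 / 152 = 14.737.
Contribution = (O − E)²/E = (16 − 14.737)² / 14.737 = 0.11.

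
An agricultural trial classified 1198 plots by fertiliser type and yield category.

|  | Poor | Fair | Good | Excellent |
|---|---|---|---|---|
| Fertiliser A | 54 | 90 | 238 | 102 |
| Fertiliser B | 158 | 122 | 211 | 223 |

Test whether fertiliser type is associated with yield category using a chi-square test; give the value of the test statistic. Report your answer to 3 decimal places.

60.599

Row totals: 484, 714. Column totals: 212, 212, 449, 325. Grand total N = 1198.
Expected counts (row total × column total / N):
  Fertiliser A, Poor: 484×212/1198 = 85.6494
  Fertiliser A, Fair: 484×212/1198 = 85.6494
  Fertiliser A, Good: 484×449/1198 = 181.3990
  Fertiliser A, Excellent: 484×325/1198 = 131.3022
  Fertiliser B, Poor: 714×212/1198 = 126.3506
  Fertiliser B, Fair: 714×212/1198 = 126.3506
  Fertiliser B, Good: 714×449/1198 = 267.6010
  Fertiliser B, Excellent: 714×325/1198 = 193.6978
Contributions (O − E)²/E:
  (54 − 85.6494)²/85.6494 = 11.6952
  (90 − 85.6494)²/85.6494 = 0.2210
  (238 − 181.3990)²/181.3990 = 17.6609
  (102 − 131.3022)²/131.3022 = 6.5393
  (158 − 126.3506)²/126.3506 = 7.9278
  (122 − 126.3506)²/126.3506 = 0.1498
  (211 − 267.6010)²/267.6010 = 11.9718
  (223 − 193.6978)²/193.6978 = 4.4328
χ² = 11.6952 + 0.2210 + 17.6609 + 6.5393 + 7.9278 + 0.1498 + 11.9718 + 4.4328 = 60.599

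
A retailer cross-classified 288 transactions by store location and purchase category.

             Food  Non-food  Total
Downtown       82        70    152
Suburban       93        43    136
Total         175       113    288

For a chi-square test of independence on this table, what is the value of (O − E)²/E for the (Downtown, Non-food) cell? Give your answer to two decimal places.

Row total (Downtown) = 152; column total (Non-food) = 113; N = 288.
Expected count E = 152 × 113 / 288 = 59.639.
Contribution = (O − E)²/E = (70 − 59.639)² / 59.639 = 1.80.

1.80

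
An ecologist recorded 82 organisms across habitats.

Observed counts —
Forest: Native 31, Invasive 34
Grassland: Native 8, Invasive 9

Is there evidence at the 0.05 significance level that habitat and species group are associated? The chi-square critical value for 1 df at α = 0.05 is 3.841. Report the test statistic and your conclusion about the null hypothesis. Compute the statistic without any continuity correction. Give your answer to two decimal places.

0.00; fail to reject H₀

Row totals: 65, 17. Column totals: 39, 43. Grand total N = 82.
Expected counts (row total × column total / N):
  Forest, Native: 65×39/82 = 30.915
  Forest, Invasive: 65×43/82 = 34.085
  Grassland, Native: 17×39/82 = 8.085
  Grassland, Invasive: 17×43/82 = 8.915
Contributions (O − E)²/E:
  (31 − 30.915)²/30.915 = 0.0002
  (34 − 34.085)²/34.085 = 0.0002
  (8 − 8.085)²/8.085 = 0.0009
  (9 − 8.915)²/8.915 = 0.0008
χ² = 0.0002 + 0.0002 + 0.0009 + 0.0008 = 0.00
df = (2−1)(2−1) = 1. Since 0.00 < 3.841, fail to reject the null hypothesis of independence at α = 0.05.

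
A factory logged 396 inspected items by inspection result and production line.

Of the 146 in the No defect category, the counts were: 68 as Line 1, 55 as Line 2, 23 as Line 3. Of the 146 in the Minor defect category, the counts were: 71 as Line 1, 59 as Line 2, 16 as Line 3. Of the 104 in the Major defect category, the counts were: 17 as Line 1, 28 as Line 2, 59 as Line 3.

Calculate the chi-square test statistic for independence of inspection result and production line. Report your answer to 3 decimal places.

Row totals: 146, 146, 104. Column totals: 156, 142, 98. Grand total N = 396.
Expected counts (row total × column total / N):
  No defect, Line 1: 146×156/396 = 57.5152
  No defect, Line 2: 146×142/396 = 52.3535
  No defect, Line 3: 146×98/396 = 36.1313
  Minor defect, Line 1: 146×156/396 = 57.5152
  Minor defect, Line 2: 146×142/396 = 52.3535
  Minor defect, Line 3: 146×98/396 = 36.1313
  Major defect, Line 1: 104×156/396 = 40.9697
  Major defect, Line 2: 104×142/396 = 37.2929
  Major defect, Line 3: 104×98/396 = 25.7374
Contributions (O − E)²/E:
  (68 − 57.5152)²/57.5152 = 1.9113
  (55 − 52.3535)²/52.3535 = 0.1338
  (23 − 36.1313)²/36.1313 = 4.7723
  (71 − 57.5152)²/57.5152 = 3.1616
  (59 − 52.3535)²/52.3535 = 0.8438
  (16 − 36.1313)²/36.1313 = 11.2166
  (17 − 40.9697)²/40.9697 = 14.0237
  (28 − 37.2929)²/37.2929 = 2.3157
  (59 − 25.7374)²/25.7374 = 42.9880
χ² = 1.9113 + 0.1338 + 4.7723 + 3.1616 + 0.8438 + 11.2166 + 14.0237 + 2.3157 + 42.9880 = 81.367

81.367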